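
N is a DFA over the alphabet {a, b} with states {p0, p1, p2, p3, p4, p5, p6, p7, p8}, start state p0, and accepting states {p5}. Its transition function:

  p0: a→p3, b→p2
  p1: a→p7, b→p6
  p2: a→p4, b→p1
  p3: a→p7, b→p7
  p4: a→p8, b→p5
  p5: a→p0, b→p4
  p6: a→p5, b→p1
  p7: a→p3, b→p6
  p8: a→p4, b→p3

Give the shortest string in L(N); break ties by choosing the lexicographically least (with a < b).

A breadth-first search from p0 reaches an accepting state first via the path p0 → p2 → p4 → p5 on input bab.
No string of length < 3 is accepted (BFS exhausts all shorter strings without reaching an accepting state), and bab is the lexicographically least accepting string of length 3.

bab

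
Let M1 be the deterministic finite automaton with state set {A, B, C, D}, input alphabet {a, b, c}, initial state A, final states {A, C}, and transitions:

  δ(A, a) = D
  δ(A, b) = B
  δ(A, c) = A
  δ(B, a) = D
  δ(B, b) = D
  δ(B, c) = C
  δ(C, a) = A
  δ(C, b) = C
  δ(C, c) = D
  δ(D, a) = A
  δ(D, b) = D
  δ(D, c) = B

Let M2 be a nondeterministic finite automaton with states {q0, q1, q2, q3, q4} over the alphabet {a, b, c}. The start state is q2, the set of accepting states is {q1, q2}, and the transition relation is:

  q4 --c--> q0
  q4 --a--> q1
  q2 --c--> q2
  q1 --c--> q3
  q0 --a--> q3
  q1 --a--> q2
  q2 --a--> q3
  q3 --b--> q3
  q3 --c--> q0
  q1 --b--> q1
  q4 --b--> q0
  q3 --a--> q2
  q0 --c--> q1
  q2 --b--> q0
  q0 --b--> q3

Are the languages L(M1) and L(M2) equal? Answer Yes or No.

Exploring the product automaton M1 × M2 from the start pair (A, q2), following both machines on each input symbol, reaches 4 state pairs: (A, q2), (D, q3), (B, q0), (C, q1).
M1 accepts in {A, C} and M2 accepts in {q1, q2}. In every reachable pair the two components are either both accepting — (A, q2), (C, q1) — or both non-accepting, so no string is accepted by exactly one of the machines: L(M1) \ L(M2) and L(M2) \ L(M1) are both empty.
Hence every string is accepted by M1 iff it is accepted by M2, and the two languages coincide.

Yes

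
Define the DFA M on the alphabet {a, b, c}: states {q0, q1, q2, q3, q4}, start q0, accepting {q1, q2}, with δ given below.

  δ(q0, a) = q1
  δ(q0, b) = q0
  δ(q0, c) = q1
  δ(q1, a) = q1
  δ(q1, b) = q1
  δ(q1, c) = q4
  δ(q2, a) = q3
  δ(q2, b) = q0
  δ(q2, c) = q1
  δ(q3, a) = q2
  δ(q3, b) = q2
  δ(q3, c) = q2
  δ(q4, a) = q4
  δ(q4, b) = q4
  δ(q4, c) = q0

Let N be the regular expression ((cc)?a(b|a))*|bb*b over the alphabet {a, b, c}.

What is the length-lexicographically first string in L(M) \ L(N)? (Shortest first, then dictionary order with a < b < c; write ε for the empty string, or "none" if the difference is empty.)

The string a is accepted by M but not by N.
No shorter string lies in the difference, and a is the lexicographically first length-1 string in L(M) \ L(N).

a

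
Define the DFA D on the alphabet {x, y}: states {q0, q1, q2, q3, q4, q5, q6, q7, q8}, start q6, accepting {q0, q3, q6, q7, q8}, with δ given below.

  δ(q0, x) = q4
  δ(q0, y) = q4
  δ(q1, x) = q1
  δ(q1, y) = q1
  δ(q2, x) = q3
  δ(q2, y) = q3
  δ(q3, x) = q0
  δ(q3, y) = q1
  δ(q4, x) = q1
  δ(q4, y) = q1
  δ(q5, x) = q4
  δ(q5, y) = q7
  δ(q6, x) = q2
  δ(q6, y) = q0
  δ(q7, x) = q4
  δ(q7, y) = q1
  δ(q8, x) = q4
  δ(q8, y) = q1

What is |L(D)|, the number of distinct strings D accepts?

The useful subgraph on states {q0, q2, q3, q6} is acyclic, so L(D) is finite; the longest accepting path visits 4 useful states, giving maximum string length 3.
Counting accepting paths from q6 by length: 1 of length 0, 1 of length 1, 2 of length 2, 2 of length 3. Total 6.

6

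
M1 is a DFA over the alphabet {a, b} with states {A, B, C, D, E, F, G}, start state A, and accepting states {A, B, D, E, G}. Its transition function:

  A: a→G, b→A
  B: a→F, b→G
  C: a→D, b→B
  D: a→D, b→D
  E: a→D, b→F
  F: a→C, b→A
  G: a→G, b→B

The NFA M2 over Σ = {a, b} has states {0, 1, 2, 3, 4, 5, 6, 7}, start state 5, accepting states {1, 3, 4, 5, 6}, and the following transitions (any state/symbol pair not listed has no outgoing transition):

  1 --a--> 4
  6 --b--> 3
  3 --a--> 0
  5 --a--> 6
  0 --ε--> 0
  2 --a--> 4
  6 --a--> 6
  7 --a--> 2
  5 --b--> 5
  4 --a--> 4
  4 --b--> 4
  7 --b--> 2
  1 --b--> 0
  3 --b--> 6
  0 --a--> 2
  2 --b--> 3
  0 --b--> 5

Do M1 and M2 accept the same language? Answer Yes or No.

Yes

Exploring the product automaton M1 × M2 from the start pair (A, 5), following both machines on each input symbol, reaches 6 state pairs: (A, 5), (G, 6), (B, 3), (F, 0), (C, 2), (D, 4).
M1 accepts in {A, B, D, E, G} and M2 accepts in {1, 3, 4, 5, 6}. In every reachable pair the two components are either both accepting — (A, 5), (G, 6), (B, 3), (D, 4) — or both non-accepting, so no string is accepted by exactly one of the machines: L(M1) \ L(M2) and L(M2) \ L(M1) are both empty.
Hence every string is accepted by M1 iff it is accepted by M2, and the two languages coincide.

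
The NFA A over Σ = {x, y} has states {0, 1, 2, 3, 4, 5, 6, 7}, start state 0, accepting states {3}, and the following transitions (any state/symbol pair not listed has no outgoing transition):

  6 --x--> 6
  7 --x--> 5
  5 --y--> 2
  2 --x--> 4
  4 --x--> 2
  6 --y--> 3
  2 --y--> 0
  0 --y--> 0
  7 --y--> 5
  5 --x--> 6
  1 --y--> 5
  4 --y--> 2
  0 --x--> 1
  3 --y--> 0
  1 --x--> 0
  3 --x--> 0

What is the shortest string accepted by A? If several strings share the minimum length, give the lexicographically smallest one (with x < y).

A breadth-first search from 0 reaches an accepting state first via the path 0 → 1 → 5 → 6 → 3 on input xyxy.
No string of length < 4 is accepted (BFS exhausts all shorter strings without reaching an accepting state), and xyxy is the lexicographically least accepting string of length 4.

xyxy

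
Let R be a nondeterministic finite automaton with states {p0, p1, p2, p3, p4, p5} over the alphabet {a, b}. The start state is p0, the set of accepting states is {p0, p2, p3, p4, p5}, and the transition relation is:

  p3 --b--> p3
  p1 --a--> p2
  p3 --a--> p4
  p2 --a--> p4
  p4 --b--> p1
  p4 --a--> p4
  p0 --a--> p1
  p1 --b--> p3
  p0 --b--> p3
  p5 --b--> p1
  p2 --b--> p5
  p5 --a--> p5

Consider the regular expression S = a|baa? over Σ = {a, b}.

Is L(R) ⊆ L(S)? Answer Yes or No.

No

The empty string ε is in L(R) but not in L(S).
So L(R) ⊄ L(S).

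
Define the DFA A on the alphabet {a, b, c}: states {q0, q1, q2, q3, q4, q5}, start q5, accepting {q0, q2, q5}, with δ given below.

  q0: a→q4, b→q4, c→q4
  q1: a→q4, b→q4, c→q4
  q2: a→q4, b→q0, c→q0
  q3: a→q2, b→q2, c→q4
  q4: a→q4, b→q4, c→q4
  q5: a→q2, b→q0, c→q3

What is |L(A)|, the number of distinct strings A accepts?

11

The useful subgraph on states {q0, q2, q3, q5} is acyclic, so L(A) is finite; the longest accepting path visits 4 useful states, giving maximum string length 3.
Counting accepting paths from q5 by length: 1 of length 0, 2 of length 1, 4 of length 2, 4 of length 3. Total 11.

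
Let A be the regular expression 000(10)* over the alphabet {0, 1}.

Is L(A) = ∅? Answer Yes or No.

The string 000 matches the expression, so it belongs to L(A).
Since L(A) contains at least one string, it is not empty.

No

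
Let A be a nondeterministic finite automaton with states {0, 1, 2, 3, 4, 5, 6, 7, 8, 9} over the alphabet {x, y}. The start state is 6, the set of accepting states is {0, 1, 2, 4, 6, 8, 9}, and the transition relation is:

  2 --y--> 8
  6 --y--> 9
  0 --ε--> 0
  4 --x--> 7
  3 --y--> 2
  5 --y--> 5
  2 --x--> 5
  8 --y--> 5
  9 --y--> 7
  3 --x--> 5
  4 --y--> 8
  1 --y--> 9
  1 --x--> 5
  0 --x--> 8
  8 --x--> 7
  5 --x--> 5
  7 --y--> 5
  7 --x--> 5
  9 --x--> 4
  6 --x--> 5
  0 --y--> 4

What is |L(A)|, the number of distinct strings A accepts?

The useful subgraph on states {4, 6, 8, 9} is acyclic, so L(A) is finite; the longest accepting path visits 4 useful states, giving maximum string length 3.
Counting accepting paths from 6 by length: 1 of length 0, 1 of length 1, 1 of length 2, 1 of length 3. Total 4.

4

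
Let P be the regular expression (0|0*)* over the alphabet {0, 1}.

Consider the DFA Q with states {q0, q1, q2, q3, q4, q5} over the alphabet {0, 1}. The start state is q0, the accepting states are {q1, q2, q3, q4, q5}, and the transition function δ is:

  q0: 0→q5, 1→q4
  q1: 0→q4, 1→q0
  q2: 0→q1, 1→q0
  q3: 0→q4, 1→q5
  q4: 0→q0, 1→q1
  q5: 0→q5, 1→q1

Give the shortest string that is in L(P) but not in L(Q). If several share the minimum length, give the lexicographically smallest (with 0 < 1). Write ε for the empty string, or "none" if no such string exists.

The empty string ε is accepted by P but not by Q.
Since ε is the unique shortest string, it is the required witness.

ε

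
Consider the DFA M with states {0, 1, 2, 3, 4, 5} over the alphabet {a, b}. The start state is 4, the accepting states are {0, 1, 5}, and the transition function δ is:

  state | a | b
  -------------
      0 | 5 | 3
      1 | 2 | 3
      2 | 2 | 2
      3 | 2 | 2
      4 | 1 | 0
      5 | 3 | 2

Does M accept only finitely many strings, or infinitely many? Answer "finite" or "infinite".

finite

The useful states (reachable from 4 and able to reach an accepting state) are {0, 1, 4, 5}.
Restricted to these states the transition graph has no cycle, so every accepting path has bounded length and L is finite.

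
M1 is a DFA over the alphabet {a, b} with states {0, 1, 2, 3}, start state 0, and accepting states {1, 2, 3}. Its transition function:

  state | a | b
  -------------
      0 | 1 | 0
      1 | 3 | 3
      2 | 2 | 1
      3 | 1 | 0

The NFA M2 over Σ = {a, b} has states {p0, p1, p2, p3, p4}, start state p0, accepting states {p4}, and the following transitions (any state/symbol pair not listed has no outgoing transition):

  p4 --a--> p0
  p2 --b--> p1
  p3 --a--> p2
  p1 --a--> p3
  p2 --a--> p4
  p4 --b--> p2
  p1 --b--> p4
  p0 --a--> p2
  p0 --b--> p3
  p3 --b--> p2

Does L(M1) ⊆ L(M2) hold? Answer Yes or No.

No

The string a is in L(M1) but not in L(M2).
So L(M1) ⊄ L(M2).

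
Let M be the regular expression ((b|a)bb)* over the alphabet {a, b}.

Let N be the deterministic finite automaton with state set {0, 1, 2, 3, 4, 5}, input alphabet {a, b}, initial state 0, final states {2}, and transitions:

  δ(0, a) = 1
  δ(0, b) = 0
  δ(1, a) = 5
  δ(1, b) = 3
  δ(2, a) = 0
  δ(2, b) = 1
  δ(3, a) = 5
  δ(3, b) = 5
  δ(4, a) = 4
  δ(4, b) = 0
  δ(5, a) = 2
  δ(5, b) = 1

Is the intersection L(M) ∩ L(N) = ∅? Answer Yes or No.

Yes

Converting the expression M to a DFA (subset construction, then merging equivalent states) gives the minimal DFA with states {m0, m1, m2, m3}, start state m0, accepting states {m0} and transitions m0: a→m1, b→m1; m1: a→m2, b→m3; m2: a→m2, b→m2; m3: a→m2, b→m0.
Exploring the product automaton M × N from the start pair (m0, 0), following both machines on each input symbol, reaches 15 state pairs: (m0, 0), (m1, 1), (m1, 0), (m2, 5), (m3, 3), (m2, 1), (m3, 0), (m2, 2), (m0, 5), (m2, 3), (m2, 0), (m1, 2), (m3, 1), (m0, 3), (m1, 5).
M accepts in {m0} and N accepts in {2}; no reachable pair has both components accepting, so no string drives both machines to acceptance simultaneously and L(M) ∩ L(N) = ∅.
So no string is accepted by both, and the intersection is empty.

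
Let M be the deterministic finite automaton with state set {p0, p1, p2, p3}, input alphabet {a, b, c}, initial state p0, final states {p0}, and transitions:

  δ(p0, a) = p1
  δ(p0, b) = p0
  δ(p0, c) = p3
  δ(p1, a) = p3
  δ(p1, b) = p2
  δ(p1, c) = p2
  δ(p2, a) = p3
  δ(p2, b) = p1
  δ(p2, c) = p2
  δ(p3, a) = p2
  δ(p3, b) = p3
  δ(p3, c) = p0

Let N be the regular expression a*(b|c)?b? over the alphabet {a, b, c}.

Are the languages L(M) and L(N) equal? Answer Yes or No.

No

The string cc is accepted by M but rejected by N.
So L(M) ≠ L(N).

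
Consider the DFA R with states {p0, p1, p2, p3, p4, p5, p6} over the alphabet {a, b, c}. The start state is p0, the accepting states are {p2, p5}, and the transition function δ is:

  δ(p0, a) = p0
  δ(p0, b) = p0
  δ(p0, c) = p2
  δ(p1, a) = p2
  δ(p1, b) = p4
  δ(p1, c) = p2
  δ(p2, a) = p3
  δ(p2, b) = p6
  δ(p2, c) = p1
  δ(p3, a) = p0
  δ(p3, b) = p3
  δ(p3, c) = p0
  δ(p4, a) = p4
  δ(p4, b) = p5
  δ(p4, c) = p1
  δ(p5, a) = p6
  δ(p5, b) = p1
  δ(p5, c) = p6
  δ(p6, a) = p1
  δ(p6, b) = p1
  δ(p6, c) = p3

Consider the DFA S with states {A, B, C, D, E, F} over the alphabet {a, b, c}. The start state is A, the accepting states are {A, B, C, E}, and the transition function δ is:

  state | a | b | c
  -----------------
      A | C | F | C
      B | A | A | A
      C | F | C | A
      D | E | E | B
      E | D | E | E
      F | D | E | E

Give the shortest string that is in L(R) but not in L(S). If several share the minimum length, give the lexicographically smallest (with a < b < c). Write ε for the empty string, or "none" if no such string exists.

The string acca is accepted by R but not by S.
No shorter string lies in the difference, and acca is the lexicographically first length-4 string in L(R) \ L(S).

acca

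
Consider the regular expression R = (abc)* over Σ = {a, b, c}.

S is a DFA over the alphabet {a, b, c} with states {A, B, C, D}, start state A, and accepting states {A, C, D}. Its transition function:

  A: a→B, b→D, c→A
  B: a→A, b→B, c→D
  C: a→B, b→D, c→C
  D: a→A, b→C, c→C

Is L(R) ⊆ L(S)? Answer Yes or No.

Yes

Converting the expression R to a DFA (subset construction, then merging equivalent states) gives the minimal DFA with states {r0, r1, r2, r3}, start state r0, accepting states {r0} and transitions r0: a→r1, b→r2, c→r2; r1: a→r2, b→r3, c→r2; r2: a→r2, b→r2, c→r2; r3: a→r2, b→r2, c→r0.
Exploring the product automaton R × S from the start pair (r0, A), following both machines on each input symbol, reaches 11 state pairs: (r0, A), (r1, B), (r2, D), (r2, A), (r3, B), (r2, C), (r2, B), (r0, D), (r1, A), (r3, D), (r0, C).
R accepts in {r0} and S accepts in {A, C, D}. The reachable pairs whose R-component is accepting are (r0, A), (r0, D), (r0, C); in each of them the S-component is accepting too, so the product for L(R) \ L(S) (R-component accepting, S-component rejecting) has no reachable accepting pair and the difference is empty.
Hence every string in L(R) is also in L(S).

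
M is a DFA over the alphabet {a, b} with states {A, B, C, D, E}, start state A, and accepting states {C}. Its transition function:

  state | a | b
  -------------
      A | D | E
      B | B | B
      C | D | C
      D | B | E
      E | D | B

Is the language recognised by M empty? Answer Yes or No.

The states reachable from the start state are {A, B, D, E}.
None of the accepting states {C} is reachable, so no string is accepted and L(M) = ∅.

Yes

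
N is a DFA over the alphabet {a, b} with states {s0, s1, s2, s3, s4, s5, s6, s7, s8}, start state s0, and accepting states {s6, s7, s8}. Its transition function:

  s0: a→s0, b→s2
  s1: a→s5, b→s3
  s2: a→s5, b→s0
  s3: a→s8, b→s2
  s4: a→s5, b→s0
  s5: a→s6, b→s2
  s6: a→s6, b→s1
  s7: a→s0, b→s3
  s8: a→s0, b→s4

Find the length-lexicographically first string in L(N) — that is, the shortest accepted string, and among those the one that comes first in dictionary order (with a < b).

baa

A breadth-first search from s0 reaches an accepting state first via the path s0 → s2 → s5 → s6 on input baa.
No string of length < 3 is accepted (BFS exhausts all shorter strings without reaching an accepting state), and baa is the lexicographically least accepting string of length 3.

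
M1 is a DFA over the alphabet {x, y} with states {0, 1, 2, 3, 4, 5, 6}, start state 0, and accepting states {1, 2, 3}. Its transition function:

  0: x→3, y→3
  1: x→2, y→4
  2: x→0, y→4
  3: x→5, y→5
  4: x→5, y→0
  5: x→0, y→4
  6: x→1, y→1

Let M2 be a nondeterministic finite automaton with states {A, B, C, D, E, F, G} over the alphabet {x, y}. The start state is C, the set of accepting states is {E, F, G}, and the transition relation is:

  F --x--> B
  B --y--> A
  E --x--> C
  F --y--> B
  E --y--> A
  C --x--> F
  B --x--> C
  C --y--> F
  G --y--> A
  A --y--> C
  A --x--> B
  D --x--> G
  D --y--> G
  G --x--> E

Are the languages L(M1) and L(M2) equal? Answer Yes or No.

Yes

Exploring the product automaton M1 × M2 from the start pair (0, C), following both machines on each input symbol, reaches 4 state pairs: (0, C), (3, F), (5, B), (4, A).
M1 accepts in {1, 2, 3} and M2 accepts in {E, F, G}. In every reachable pair the two components are either both accepting — (3, F) — or both non-accepting, so no string is accepted by exactly one of the machines: L(M1) \ L(M2) and L(M2) \ L(M1) are both empty.
Hence every string is accepted by M1 iff it is accepted by M2, and the two languages coincide.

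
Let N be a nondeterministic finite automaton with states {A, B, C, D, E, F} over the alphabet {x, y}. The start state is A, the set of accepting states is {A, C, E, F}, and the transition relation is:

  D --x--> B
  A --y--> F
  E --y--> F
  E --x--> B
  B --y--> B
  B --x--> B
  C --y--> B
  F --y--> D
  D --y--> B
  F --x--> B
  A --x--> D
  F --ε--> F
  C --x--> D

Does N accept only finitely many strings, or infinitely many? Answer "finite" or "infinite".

finite

The useful states (reachable from A and able to reach an accepting state) are {A, F}.
Restricted to these states the transition graph has no cycle, so every accepting path has bounded length and L is finite.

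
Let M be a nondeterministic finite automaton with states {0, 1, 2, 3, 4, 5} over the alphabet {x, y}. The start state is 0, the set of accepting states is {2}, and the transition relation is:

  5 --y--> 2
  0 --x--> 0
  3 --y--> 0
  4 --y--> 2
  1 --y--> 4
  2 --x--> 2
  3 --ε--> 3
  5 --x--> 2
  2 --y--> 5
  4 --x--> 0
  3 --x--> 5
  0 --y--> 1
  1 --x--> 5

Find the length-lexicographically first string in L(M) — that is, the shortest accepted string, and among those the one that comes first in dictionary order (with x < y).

A breadth-first search from 0 reaches an accepting state first via the path 0 → 1 → 5 → 2 on input yxx.
No string of length < 3 is accepted (BFS exhausts all shorter strings without reaching an accepting state), and yxx is the lexicographically least accepting string of length 3.

yxx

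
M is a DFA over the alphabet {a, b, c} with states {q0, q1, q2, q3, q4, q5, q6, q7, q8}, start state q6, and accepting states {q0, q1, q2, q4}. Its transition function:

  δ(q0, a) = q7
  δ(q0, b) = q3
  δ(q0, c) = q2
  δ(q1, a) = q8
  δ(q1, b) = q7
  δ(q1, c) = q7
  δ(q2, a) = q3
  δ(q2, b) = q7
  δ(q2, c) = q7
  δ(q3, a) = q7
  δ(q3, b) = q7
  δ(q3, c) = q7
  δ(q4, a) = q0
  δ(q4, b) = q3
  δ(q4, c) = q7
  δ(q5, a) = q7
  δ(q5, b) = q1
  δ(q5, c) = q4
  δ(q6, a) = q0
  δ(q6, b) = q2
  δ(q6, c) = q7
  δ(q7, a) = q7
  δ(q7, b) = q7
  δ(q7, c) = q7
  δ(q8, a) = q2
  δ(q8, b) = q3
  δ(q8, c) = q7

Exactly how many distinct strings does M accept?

3

The useful subgraph on states {q0, q2, q6} is acyclic, so L(M) is finite; the longest accepting path visits 3 useful states, giving maximum string length 2.
Counting accepting paths from q6 by length: 2 of length 1, 1 of length 2. Total 3.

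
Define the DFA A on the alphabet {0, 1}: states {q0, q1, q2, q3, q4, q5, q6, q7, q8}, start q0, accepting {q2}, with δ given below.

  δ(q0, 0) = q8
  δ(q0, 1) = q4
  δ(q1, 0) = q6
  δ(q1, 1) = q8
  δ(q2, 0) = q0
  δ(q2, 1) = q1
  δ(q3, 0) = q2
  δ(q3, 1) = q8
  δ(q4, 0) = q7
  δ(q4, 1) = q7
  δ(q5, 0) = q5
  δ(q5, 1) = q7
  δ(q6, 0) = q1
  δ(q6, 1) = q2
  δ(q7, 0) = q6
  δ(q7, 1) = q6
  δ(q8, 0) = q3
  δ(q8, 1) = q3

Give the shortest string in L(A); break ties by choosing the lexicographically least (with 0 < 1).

A breadth-first search from q0 reaches an accepting state first via the path q0 → q8 → q3 → q2 on input 000.
No string of length < 3 is accepted (BFS exhausts all shorter strings without reaching an accepting state), and 000 is the lexicographically least accepting string of length 3.

000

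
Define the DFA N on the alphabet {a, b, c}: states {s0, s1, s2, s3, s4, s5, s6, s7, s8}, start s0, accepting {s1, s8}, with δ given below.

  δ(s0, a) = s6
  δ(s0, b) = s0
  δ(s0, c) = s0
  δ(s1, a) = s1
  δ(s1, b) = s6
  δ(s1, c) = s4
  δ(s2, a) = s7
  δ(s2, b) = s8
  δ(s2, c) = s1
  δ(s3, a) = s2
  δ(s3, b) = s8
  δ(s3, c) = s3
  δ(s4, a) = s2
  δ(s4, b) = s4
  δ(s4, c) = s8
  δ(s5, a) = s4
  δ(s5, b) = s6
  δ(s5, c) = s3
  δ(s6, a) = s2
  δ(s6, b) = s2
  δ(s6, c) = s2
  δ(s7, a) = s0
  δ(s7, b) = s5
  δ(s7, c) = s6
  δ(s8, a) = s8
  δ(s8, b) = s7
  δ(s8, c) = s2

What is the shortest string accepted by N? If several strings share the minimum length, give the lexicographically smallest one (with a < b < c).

aab

A breadth-first search from s0 reaches an accepting state first via the path s0 → s6 → s2 → s8 on input aab.
No string of length < 3 is accepted (BFS exhausts all shorter strings without reaching an accepting state), and aab is the lexicographically least accepting string of length 3.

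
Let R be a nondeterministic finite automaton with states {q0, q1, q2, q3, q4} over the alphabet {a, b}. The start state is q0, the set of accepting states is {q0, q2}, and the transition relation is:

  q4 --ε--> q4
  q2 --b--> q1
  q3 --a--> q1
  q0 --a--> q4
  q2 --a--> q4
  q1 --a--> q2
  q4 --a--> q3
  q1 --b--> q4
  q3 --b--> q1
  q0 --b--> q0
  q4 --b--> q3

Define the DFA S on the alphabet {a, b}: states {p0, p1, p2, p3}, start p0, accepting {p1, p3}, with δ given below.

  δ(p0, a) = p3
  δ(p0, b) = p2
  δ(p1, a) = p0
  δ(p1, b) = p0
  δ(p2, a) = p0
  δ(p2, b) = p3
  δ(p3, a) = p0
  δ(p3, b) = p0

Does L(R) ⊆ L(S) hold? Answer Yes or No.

No

The empty string ε is in L(R) but not in L(S).
So L(R) ⊄ L(S).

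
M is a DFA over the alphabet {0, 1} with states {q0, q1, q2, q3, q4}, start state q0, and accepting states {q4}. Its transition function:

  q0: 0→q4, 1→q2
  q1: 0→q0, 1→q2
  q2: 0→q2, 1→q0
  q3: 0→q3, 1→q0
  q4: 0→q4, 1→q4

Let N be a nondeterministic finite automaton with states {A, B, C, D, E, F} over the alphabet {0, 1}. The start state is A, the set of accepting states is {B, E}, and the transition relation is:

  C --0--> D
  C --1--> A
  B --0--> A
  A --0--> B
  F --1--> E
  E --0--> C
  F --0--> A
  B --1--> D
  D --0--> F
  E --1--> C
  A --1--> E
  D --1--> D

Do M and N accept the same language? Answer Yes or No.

No

The string 00 is accepted by M but rejected by N.
So L(M) ≠ L(N).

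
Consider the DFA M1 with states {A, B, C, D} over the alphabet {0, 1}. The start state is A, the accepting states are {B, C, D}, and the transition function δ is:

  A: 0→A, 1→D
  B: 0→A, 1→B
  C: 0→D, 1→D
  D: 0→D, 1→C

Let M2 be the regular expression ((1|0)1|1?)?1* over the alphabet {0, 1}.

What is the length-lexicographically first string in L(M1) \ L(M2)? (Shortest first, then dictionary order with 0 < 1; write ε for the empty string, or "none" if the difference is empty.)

10

The string 10 is accepted by M1 but not by M2.
No shorter string lies in the difference, and 10 is the lexicographically first length-2 string in L(M1) \ L(M2).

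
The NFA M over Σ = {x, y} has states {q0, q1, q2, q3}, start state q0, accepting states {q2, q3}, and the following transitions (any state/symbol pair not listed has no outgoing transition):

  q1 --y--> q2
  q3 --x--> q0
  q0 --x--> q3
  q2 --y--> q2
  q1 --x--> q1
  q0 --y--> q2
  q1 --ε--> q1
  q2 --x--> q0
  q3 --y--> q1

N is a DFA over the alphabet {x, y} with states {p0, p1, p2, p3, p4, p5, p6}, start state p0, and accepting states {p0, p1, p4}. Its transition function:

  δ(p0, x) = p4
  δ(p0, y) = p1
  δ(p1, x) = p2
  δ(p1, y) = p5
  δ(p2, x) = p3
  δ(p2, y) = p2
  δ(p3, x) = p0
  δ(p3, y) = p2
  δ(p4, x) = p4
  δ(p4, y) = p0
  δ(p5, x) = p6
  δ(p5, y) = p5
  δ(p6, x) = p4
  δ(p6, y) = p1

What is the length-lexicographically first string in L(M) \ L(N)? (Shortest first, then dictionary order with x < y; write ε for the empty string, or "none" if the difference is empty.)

yy

The string yy is accepted by M but not by N.
No shorter string lies in the difference, and yy is the lexicographically first length-2 string in L(M) \ L(N).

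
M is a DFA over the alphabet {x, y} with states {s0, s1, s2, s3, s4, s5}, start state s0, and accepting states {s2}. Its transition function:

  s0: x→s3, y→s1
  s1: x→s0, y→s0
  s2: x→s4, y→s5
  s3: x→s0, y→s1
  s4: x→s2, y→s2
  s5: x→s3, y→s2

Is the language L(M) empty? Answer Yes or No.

Yes

The states reachable from the start state are {s0, s1, s3}.
None of the accepting states {s2} is reachable, so no string is accepted and L(M) = ∅.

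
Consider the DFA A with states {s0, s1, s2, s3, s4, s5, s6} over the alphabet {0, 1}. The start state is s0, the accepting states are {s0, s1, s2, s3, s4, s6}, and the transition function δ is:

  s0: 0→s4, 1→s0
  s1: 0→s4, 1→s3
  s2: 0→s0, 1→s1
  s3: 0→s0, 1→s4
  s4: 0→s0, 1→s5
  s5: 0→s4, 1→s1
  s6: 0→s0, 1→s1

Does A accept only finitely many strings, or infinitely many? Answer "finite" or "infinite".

State s0 is reachable from the start and can reach an accepting state, and it lies on the cycle s0 → s0.
Traversing that cycle any number of times yields accepted strings of unbounded length, so the language is infinite.

infinite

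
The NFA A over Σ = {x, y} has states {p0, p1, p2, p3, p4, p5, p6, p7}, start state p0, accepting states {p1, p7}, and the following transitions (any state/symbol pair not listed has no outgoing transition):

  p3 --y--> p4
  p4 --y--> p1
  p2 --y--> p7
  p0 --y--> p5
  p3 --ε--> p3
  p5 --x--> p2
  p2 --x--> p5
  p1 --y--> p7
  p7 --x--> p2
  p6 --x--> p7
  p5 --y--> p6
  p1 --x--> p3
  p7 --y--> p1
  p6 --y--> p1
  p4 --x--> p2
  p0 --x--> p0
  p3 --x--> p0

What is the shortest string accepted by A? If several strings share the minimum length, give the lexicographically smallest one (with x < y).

A breadth-first search from p0 reaches an accepting state first via the path p0 → p5 → p2 → p7 on input yxy.
No string of length < 3 is accepted (BFS exhausts all shorter strings without reaching an accepting state), and yxy is the lexicographically least accepting string of length 3.

yxy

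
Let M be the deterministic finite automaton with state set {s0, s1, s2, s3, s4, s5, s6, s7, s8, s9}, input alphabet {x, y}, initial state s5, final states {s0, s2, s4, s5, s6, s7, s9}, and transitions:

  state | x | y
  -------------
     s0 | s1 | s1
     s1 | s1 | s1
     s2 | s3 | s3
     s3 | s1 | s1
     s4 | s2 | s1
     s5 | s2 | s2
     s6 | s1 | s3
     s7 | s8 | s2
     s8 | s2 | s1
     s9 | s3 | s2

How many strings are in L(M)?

The useful subgraph on states {s2, s5} is acyclic, so L(M) is finite; the longest accepting path visits 2 useful states, giving maximum string length 1.
Counting accepting paths from s5 by length: 1 of length 0, 2 of length 1. Total 3.

3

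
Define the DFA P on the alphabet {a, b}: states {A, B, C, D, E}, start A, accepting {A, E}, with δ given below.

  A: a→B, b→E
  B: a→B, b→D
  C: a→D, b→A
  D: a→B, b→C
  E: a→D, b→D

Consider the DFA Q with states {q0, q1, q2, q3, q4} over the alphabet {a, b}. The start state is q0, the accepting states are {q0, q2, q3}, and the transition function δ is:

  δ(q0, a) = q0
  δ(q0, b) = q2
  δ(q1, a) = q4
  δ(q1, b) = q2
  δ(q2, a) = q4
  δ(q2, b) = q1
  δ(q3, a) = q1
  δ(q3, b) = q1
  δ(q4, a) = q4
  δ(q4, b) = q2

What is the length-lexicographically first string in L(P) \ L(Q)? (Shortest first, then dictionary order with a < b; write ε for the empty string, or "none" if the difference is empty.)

babb

The string babb is accepted by P but not by Q.
No shorter string lies in the difference, and babb is the lexicographically first length-4 string in L(P) \ L(Q).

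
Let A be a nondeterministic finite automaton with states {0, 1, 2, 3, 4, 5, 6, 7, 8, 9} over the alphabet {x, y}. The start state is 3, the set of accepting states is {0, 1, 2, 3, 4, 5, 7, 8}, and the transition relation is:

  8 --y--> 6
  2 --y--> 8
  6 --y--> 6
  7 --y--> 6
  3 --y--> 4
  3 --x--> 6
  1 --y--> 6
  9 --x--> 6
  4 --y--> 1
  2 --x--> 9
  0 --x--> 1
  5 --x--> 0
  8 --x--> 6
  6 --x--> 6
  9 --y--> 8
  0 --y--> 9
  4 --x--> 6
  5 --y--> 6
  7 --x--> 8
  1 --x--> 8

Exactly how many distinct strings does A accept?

4

The useful subgraph on states {1, 3, 4, 8} is acyclic, so L(A) is finite; the longest accepting path visits 4 useful states, giving maximum string length 3.
Counting accepting paths from 3 by length: 1 of length 0, 1 of length 1, 1 of length 2, 1 of length 3. Total 4.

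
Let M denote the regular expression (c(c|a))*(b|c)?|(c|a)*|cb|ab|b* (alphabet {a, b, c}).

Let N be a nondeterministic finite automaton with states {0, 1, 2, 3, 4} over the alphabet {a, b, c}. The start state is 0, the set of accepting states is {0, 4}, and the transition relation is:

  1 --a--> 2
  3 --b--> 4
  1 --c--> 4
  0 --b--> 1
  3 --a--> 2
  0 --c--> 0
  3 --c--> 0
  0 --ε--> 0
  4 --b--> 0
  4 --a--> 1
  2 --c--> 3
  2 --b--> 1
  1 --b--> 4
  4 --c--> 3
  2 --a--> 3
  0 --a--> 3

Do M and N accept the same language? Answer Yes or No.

The string a is accepted by M but rejected by N.
So L(M) ≠ L(N).

No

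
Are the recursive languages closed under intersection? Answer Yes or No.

Run both deciders on the input and accept iff both accept; the combined machine always halts.
So the recursive languages are closed under intersection.

Yes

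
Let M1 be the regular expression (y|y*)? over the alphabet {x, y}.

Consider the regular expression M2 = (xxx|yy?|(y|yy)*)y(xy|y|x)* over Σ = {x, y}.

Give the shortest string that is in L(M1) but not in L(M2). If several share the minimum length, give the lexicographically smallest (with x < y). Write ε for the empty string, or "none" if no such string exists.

The empty string ε is accepted by M1 but not by M2.
Since ε is the unique shortest string, it is the required witness.

ε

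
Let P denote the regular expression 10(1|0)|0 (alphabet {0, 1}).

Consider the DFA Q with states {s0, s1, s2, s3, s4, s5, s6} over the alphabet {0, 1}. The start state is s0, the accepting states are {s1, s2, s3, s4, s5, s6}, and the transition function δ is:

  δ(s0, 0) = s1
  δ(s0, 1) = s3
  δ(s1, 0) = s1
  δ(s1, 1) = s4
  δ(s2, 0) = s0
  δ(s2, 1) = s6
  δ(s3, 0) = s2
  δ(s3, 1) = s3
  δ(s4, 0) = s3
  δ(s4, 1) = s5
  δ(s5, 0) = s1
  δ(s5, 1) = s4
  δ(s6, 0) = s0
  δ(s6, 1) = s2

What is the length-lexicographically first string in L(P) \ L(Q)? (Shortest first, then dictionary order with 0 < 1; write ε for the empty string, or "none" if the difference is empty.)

The string 100 is accepted by P but not by Q.
No shorter string lies in the difference, and 100 is the lexicographically first length-3 string in L(P) \ L(Q).

100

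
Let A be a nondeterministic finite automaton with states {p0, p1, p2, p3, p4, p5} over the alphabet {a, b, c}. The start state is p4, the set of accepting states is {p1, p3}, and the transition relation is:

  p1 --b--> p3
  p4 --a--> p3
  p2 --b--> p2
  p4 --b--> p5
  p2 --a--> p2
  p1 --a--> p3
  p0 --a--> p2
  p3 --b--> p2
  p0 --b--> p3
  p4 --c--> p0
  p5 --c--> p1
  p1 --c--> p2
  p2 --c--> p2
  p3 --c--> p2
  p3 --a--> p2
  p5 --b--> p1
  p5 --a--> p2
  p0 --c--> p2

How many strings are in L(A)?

8

The useful subgraph on states {p0, p1, p3, p4, p5} is acyclic, so L(A) is finite; the longest accepting path visits 4 useful states, giving maximum string length 3.
Counting accepting paths from p4 by length: 1 of length 1, 3 of length 2, 4 of length 3. Total 8.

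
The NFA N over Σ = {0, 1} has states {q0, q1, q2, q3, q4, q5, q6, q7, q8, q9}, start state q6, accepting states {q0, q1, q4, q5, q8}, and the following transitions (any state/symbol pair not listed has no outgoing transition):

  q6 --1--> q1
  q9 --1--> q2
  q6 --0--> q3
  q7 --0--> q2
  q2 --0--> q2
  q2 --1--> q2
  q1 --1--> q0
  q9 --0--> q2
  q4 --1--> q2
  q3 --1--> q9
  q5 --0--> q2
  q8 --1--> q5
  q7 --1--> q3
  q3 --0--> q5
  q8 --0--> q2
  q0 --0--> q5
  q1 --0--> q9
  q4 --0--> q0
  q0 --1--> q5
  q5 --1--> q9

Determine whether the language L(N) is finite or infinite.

finite

The useful states (reachable from q6 and able to reach an accepting state) are {q0, q1, q3, q5, q6}.
Restricted to these states the transition graph has no cycle, so every accepting path has bounded length and L is finite.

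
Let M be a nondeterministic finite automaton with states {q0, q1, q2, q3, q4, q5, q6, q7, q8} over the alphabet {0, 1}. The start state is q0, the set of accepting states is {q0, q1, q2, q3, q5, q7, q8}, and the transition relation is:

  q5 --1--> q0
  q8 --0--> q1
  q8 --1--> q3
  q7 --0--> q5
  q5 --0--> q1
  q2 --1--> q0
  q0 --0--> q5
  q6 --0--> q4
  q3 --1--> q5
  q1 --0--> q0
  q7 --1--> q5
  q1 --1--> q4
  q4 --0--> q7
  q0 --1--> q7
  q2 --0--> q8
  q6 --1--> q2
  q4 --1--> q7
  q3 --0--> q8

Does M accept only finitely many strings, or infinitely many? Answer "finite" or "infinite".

infinite

State q0 is reachable from the start and can reach an accepting state, and it lies on the cycle q0 → q5 → q0.
Traversing that cycle any number of times yields accepted strings of unbounded length, so the language is infinite.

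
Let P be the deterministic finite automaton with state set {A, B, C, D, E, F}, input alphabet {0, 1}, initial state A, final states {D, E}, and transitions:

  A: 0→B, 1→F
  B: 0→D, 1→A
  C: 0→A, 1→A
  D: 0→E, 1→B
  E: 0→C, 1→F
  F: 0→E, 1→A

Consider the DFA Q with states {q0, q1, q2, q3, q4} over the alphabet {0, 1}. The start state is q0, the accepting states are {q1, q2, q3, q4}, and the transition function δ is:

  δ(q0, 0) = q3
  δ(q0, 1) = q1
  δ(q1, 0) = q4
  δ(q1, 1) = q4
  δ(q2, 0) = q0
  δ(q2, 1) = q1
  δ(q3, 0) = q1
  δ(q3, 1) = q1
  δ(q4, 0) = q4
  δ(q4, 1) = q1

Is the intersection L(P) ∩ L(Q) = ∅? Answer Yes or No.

No

The string 00 is accepted by both P and Q.
Hence L(P) ∩ L(Q) ≠ ∅.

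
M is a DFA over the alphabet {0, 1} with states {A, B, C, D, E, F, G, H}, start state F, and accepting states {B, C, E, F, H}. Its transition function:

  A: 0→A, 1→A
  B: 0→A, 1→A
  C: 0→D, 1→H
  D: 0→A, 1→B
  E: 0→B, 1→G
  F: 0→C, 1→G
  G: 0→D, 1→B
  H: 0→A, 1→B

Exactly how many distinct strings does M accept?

The useful subgraph on states {B, C, D, F, G, H} is acyclic, so L(M) is finite; the longest accepting path visits 4 useful states, giving maximum string length 3.
Counting accepting paths from F by length: 1 of length 0, 1 of length 1, 2 of length 2, 3 of length 3. Total 7.

7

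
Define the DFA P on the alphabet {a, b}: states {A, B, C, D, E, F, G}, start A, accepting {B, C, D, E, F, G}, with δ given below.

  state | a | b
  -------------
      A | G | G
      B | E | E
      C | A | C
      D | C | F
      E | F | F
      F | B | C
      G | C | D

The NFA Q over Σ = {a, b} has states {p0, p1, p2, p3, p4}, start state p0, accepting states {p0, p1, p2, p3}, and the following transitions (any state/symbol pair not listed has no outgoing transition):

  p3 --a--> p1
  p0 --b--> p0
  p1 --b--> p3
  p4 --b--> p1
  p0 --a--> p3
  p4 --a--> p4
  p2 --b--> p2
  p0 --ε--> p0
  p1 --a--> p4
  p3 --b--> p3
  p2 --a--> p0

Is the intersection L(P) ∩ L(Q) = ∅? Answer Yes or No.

The string a is accepted by both P and Q.
Hence L(P) ∩ L(Q) ≠ ∅.

No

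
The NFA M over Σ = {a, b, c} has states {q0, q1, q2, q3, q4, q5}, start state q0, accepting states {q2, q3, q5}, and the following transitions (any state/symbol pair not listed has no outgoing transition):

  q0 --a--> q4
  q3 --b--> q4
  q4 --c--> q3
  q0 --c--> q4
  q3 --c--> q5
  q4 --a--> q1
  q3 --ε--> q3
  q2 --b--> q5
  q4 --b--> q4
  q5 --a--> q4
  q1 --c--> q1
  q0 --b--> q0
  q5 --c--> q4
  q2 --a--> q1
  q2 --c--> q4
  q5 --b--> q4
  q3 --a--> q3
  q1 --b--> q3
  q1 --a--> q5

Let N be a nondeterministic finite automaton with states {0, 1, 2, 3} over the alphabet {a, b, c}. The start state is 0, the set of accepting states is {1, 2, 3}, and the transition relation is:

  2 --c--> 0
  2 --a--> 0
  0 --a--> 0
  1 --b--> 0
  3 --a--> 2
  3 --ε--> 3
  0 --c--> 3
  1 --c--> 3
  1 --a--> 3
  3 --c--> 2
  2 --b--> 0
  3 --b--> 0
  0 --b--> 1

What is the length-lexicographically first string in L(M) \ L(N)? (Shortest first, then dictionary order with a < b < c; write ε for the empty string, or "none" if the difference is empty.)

The string aaa is accepted by M but not by N.
No shorter string lies in the difference, and aaa is the lexicographically first length-3 string in L(M) \ L(N).

aaa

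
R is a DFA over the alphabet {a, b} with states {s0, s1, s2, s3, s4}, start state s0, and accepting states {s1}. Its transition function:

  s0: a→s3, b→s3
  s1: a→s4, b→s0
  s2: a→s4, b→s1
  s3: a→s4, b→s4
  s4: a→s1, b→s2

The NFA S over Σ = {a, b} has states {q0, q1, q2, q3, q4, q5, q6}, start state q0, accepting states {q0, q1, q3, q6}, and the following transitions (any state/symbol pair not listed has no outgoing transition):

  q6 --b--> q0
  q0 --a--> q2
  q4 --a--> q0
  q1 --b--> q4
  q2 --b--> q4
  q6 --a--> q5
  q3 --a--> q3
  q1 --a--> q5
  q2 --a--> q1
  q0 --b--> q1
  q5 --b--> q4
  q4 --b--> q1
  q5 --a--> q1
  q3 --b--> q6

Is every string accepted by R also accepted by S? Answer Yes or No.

No

The string aaa is in L(R) but not in L(S).
So L(R) ⊄ L(S).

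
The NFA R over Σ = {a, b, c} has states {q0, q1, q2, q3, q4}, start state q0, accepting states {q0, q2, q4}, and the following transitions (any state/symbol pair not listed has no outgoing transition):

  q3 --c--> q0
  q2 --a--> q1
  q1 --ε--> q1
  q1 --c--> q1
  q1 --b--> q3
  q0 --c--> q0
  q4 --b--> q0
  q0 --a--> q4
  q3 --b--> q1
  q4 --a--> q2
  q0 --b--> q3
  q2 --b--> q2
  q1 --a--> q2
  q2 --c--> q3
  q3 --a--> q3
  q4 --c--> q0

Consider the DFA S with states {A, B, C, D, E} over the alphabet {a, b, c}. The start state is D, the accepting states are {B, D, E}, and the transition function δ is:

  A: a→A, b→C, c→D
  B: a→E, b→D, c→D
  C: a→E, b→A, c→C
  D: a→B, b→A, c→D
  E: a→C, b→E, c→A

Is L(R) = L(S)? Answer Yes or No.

Exploring the product automaton R × S from the start pair (q0, D), following both machines on each input symbol, reaches 5 state pairs: (q0, D), (q4, B), (q3, A), (q2, E), (q1, C).
R accepts in {q0, q2, q4} and S accepts in {B, D, E}. In every reachable pair the two components are either both accepting — (q0, D), (q4, B), (q2, E) — or both non-accepting, so no string is accepted by exactly one of the machines: L(R) \ L(S) and L(S) \ L(R) are both empty.
Hence every string is accepted by R iff it is accepted by S, and the two languages coincide.

Yes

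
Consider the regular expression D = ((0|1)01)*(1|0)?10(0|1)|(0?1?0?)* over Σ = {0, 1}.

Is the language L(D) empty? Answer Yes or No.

No

The empty string ε matches the expression, so it belongs to L(D).
Since L(D) contains at least one string, it is not empty.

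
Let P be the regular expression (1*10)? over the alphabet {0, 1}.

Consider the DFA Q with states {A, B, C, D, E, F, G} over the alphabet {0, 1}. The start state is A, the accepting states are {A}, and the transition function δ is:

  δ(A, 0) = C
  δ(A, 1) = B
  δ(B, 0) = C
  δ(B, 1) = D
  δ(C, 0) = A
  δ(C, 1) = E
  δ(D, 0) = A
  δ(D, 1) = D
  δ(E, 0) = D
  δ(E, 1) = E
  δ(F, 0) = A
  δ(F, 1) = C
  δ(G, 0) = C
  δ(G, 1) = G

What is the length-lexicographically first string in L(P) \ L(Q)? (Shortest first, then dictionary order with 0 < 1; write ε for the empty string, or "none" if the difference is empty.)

The string 10 is accepted by P but not by Q.
No shorter string lies in the difference, and 10 is the lexicographically first length-2 string in L(P) \ L(Q).

10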